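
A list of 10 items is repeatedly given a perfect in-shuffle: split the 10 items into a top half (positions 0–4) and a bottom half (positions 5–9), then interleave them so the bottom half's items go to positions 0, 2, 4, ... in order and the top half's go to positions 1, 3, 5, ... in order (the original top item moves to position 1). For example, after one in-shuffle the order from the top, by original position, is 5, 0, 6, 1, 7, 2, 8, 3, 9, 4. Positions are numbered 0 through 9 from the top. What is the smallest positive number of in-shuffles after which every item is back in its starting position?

10

The in-shuffle permutes the 10 positions with cycle lengths [10].
Every item is home exactly when every cycle has completed a whole number of laps, i.e. after lcm(10) = 10 in-shuffles.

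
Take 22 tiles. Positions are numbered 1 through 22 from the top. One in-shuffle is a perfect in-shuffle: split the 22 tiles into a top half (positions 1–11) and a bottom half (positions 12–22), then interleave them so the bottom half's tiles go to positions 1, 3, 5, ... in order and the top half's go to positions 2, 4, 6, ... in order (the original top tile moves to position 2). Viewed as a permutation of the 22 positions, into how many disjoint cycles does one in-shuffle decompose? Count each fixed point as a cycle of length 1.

2

Trace each unvisited position around until it returns:
(1 2 4 8 16 9 ... len 11) (5 10 20 17 11 22 ... len 11)
2 cycles in total.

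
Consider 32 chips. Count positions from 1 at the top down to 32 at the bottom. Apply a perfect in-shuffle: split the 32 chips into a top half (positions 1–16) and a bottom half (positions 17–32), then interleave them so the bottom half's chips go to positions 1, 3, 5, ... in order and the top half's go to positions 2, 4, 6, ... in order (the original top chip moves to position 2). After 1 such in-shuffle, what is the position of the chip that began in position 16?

Track the chip's position through each in-shuffle:
16 → 32

32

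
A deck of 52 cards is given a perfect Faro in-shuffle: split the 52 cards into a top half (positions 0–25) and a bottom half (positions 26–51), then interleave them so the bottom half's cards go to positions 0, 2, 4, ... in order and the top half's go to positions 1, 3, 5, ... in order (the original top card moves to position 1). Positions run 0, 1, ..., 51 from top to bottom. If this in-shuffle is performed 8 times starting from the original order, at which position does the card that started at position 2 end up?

Track the card's position through each in-shuffle:
2 → 5 → 11 → 23 → 47 → 42 → 32 → 12 → 25

25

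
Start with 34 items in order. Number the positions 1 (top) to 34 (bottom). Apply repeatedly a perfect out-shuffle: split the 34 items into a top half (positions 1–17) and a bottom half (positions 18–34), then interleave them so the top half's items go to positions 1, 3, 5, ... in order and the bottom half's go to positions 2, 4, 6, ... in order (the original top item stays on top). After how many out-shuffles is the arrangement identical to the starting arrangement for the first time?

The out-shuffle permutes the 34 positions with cycle lengths [1, 1, 2, 10, 10, 10].
Every item is home exactly when every cycle has completed a whole number of laps, i.e. after lcm(1, 2, 10) = 10 out-shuffles.

10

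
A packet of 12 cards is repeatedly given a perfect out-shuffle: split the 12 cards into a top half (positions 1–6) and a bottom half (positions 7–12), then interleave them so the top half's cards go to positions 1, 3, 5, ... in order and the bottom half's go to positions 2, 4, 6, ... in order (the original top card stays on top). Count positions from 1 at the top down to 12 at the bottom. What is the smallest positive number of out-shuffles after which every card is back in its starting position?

The out-shuffle permutes the 12 positions with cycle lengths [1, 1, 10].
Every card is home exactly when every cycle has completed a whole number of laps, i.e. after lcm(1, 10) = 10 out-shuffles.

10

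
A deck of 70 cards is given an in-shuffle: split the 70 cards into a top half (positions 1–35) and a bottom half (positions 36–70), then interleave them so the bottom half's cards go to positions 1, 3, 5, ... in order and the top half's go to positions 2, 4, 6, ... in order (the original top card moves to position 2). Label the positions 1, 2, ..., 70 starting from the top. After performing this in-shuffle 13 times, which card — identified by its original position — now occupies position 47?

7

Work backwards from position 47, undoing one in-shuffle at a time:
47 ← 59 ← 65 ← 68 ← 34 ← ... ← 7 (13 steps).
So the card now at position 47 started at position 7.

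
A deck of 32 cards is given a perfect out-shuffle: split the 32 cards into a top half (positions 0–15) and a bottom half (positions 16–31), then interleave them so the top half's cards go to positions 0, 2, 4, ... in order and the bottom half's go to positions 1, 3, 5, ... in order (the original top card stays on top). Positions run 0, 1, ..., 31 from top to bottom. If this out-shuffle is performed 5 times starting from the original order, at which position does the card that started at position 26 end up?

26

Track the card's position through each out-shuffle:
26 → 21 → 11 → 22 → 13 → 26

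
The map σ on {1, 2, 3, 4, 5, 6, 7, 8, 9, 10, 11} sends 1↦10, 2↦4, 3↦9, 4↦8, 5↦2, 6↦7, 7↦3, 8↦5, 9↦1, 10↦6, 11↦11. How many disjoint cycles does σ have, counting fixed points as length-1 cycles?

Cycle decomposition: (1 10 6 7 3 9) (2 4 8 5) (11).
3 cycles.

3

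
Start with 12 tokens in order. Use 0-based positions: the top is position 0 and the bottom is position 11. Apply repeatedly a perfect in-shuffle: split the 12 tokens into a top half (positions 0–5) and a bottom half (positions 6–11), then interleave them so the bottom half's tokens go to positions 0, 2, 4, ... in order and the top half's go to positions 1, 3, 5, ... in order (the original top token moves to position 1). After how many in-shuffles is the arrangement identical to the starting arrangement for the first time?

12

The in-shuffle permutes the 12 positions with cycle lengths [12].
Every token is home exactly when every cycle has completed a whole number of laps, i.e. after lcm(12) = 12 in-shuffles.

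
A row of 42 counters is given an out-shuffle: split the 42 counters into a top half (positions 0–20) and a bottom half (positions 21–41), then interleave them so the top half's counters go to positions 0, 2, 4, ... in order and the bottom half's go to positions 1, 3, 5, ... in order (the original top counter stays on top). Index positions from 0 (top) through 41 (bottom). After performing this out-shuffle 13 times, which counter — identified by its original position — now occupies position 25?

2

Work backwards from position 25, undoing one out-shuffle at a time:
25 ← 33 ← 37 ← 39 ← 40 ← ... ← 2 (13 steps).
So the counter now at position 25 started at position 2.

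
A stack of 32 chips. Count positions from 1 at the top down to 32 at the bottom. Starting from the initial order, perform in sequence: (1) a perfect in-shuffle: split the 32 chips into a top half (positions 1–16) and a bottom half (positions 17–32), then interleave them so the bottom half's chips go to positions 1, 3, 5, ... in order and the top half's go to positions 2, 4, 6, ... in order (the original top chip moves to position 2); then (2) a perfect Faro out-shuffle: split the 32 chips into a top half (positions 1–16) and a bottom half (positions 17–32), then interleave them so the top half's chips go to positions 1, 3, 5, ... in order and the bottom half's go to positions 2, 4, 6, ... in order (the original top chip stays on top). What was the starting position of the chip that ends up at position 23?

Undo the operations in reverse order, starting from position 23:
  undo op 2 (out-shuffle, from top half): 23 ← 12
  undo op 1 (in-shuffle, from top half): 12 ← 6
So the chip at position 23 came from original position 6.

6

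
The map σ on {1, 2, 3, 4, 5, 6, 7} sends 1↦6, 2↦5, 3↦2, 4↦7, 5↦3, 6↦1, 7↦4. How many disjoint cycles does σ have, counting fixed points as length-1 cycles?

3

Cycle decomposition: (1 6) (2 5 3) (4 7).
3 cycles.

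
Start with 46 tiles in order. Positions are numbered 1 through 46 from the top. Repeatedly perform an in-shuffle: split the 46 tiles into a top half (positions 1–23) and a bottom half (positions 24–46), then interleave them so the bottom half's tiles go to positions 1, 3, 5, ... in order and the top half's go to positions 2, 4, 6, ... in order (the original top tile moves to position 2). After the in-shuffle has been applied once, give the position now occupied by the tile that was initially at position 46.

45

Track the tile's position through each in-shuffle:
46 → 45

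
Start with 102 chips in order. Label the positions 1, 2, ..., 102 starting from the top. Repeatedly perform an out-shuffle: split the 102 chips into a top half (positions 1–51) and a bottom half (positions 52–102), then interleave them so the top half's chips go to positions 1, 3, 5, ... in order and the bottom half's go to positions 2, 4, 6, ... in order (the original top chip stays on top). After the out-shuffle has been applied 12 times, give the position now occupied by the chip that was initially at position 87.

70

Track the chip's position through each out-shuffle:
87 → 72 → 42 → 83 → 64 → 26 → 51 → 101 → 100 → 98 → 94 → 86 → 70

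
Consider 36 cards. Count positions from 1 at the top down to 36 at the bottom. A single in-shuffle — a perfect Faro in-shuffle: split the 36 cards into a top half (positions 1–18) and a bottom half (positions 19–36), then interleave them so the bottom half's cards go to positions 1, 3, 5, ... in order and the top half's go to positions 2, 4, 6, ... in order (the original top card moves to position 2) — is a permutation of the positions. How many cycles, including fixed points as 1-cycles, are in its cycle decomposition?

Trace each unvisited position around until it returns:
(1 2 4 8 16 32 ... len 36)
1 cycle in total.

1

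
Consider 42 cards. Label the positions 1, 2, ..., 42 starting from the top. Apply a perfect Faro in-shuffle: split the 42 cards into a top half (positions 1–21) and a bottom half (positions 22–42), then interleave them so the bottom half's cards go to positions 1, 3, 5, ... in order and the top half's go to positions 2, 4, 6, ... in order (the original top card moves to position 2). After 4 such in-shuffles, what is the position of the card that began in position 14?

9

Track the card's position through each in-shuffle:
14 → 28 → 13 → 26 → 9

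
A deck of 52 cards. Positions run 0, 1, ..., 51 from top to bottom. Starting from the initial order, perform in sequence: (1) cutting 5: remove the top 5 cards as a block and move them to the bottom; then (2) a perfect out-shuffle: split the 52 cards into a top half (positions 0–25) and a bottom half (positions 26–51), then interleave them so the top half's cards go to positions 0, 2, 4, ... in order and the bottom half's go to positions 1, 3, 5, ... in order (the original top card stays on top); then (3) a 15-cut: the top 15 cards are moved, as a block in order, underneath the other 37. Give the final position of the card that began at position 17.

Track the card from position 17 forward through each operation:
  after op 1 (cut 5): 17 → 12
  after op 2 (out-shuffle): 12 → 24
  after op 3 (cut 15): 24 → 9

9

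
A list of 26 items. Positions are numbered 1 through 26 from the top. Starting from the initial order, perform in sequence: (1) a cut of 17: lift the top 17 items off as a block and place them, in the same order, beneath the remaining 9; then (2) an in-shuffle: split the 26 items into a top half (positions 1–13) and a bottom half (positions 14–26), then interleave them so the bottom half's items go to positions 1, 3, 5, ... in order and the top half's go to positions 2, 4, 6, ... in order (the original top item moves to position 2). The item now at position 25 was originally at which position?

Undo the operations in reverse order, starting from position 25:
  undo op 2 (in-shuffle, from bottom half): 25 ← 26
  undo op 1 (cut 17): 26 ← 17
So the item at position 25 came from original position 17.

17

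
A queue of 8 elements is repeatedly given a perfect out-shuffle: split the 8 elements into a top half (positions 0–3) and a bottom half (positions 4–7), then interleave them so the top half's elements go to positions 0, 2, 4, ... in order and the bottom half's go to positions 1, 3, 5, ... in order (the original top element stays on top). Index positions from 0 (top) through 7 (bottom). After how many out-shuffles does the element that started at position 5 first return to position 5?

Follow position 5 under repeated out-shuffles:
5 → 3 → 6 → 5
It first returns after 3 out-shuffles.

3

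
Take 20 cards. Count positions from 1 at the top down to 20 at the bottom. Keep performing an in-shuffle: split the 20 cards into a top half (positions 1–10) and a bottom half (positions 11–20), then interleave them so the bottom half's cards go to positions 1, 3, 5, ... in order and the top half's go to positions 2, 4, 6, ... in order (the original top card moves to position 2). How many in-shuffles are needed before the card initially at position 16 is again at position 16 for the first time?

Follow position 16 under repeated in-shuffles:
16 → 11 → 1 → 2 → 4 → 8 → 16
It first returns after 6 in-shuffles.

6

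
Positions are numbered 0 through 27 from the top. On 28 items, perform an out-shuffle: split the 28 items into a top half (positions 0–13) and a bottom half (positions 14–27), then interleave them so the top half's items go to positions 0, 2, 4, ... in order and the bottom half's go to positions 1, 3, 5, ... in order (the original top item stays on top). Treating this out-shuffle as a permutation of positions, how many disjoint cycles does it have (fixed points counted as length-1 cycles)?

5

Trace each unvisited position around until it returns:
(0) (1 2 4 8 16 5 ... len 18) (3 6 12 24 21 15) (9 18) (27)
5 cycles in total.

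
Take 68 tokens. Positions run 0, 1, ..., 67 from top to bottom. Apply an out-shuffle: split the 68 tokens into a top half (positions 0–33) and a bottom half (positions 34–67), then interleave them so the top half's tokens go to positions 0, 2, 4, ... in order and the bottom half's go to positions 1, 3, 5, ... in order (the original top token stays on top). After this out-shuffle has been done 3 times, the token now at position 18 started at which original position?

19

Work backwards from position 18, undoing one out-shuffle at a time:
18 ← 9 ← 38 ← 19
So the token now at position 18 started at position 19.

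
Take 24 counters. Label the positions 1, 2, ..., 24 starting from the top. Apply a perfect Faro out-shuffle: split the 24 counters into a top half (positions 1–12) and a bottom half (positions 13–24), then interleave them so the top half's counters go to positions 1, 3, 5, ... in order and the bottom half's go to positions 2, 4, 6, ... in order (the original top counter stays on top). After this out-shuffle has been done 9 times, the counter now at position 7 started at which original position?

Work backwards from position 7, undoing one out-shuffle at a time:
7 ← 4 ← 14 ← 19 ← 10 ← 17 ← 9 ← 5 ← 3 ← 2
So the counter now at position 7 started at position 2.

2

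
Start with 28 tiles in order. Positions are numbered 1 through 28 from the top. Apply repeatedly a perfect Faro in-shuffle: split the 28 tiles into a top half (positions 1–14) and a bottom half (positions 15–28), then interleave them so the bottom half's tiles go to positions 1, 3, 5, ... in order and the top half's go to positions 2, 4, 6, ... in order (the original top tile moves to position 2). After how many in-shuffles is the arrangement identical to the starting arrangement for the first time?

The in-shuffle permutes the 28 positions with cycle lengths [28].
Every tile is home exactly when every cycle has completed a whole number of laps, i.e. after lcm(28) = 28 in-shuffles.

28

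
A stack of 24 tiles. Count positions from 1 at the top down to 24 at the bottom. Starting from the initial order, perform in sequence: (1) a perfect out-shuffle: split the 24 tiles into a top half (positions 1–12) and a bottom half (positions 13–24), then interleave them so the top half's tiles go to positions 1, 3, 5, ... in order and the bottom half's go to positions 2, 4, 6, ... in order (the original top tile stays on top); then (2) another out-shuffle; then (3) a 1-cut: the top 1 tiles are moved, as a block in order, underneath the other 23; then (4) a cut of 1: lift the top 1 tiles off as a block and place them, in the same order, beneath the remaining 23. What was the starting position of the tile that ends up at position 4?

Undo the operations in reverse order, starting from position 4:
  undo op 4 (cut 1): 4 ← 5
  undo op 3 (cut 1): 5 ← 6
  undo op 2 (out-shuffle, from bottom half): 6 ← 15
  undo op 1 (out-shuffle, from top half): 15 ← 8
So the tile at position 4 came from original position 8.

8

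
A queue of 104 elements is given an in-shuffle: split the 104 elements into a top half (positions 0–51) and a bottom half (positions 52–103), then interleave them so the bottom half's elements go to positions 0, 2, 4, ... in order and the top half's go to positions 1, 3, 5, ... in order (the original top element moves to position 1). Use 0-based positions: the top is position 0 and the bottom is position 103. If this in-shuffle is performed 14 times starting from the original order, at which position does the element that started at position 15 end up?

63

Track position through each in-shuffle: 15 → 31 → 63 → 22 → 45 → ... (continuing for 14 shuffles total) → 63.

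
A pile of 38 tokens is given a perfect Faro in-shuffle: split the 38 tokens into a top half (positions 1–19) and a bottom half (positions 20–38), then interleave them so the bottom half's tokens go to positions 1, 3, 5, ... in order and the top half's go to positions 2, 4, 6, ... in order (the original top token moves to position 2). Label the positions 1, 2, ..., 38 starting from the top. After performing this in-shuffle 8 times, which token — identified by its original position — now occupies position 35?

14

Work backwards from position 35, undoing one in-shuffle at a time:
35 ← 37 ← 38 ← 19 ← 29 ← 34 ← 17 ← 28 ← 14
So the token now at position 35 started at position 14.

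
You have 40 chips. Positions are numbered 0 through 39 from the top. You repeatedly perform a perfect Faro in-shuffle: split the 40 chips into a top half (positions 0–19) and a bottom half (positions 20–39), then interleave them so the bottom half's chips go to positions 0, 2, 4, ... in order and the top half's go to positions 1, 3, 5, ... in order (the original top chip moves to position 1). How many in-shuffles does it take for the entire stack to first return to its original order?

The in-shuffle permutes the 40 positions with cycle lengths [20, 20].
Every chip is home exactly when every cycle has completed a whole number of laps, i.e. after lcm(20) = 20 in-shuffles.

20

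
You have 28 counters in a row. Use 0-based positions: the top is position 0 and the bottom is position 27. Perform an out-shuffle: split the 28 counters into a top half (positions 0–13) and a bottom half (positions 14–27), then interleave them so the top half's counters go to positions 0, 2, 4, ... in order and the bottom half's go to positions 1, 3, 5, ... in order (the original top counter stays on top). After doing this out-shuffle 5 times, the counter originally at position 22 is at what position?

2

Track the counter's position through each out-shuffle:
22 → 17 → 7 → 14 → 1 → 2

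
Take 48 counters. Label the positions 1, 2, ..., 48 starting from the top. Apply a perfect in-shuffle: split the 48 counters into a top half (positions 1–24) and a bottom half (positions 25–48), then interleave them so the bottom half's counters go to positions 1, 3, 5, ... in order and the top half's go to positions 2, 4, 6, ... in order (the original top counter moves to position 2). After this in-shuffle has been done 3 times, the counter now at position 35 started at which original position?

Work backwards from position 35, undoing one in-shuffle at a time:
35 ← 42 ← 21 ← 35
So the counter now at position 35 started at position 35.

35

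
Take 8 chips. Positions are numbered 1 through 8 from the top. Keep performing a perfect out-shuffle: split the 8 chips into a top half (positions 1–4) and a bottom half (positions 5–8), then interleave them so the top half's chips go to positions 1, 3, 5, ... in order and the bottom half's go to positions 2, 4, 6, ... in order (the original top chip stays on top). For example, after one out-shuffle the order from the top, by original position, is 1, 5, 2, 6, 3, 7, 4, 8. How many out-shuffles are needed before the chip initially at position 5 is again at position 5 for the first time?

3

Follow position 5 under repeated out-shuffles:
5 → 2 → 3 → 5
It first returns after 3 out-shuffles.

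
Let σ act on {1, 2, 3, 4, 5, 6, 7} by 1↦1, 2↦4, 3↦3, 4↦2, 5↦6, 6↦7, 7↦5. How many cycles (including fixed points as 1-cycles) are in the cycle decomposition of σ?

Cycle decomposition: (1) (2 4) (3) (5 6 7).
4 cycles.

4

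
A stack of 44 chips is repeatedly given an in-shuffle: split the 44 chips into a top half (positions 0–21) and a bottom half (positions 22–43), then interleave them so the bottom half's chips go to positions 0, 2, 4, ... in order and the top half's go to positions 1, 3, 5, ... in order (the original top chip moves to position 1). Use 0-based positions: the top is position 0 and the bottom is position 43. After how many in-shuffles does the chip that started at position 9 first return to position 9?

Follow position 9 under repeated in-shuffles:
9 → 19 → 39 → 34 → 24 → 4 → 9
It first returns after 6 in-shuffles.

6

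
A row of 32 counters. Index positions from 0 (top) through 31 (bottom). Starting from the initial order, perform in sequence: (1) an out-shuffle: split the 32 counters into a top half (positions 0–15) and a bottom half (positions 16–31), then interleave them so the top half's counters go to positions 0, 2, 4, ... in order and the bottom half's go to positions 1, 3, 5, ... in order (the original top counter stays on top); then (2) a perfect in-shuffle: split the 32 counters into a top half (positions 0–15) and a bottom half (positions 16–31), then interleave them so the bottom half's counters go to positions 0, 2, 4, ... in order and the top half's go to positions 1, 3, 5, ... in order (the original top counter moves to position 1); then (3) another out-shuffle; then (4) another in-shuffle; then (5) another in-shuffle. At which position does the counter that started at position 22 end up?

Track the counter from position 22 forward through each operation:
  after op 1 (out-shuffle): 22 → 13
  after op 2 (in-shuffle): 13 → 27
  after op 3 (out-shuffle): 27 → 23
  after op 4 (in-shuffle): 23 → 14
  after op 5 (in-shuffle): 14 → 29

29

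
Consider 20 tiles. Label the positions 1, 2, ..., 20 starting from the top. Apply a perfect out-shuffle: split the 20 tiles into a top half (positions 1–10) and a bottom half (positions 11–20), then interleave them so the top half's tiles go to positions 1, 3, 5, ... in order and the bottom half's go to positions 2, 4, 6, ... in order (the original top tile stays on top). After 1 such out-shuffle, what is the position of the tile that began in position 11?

Track the tile's position through each out-shuffle:
11 → 2

2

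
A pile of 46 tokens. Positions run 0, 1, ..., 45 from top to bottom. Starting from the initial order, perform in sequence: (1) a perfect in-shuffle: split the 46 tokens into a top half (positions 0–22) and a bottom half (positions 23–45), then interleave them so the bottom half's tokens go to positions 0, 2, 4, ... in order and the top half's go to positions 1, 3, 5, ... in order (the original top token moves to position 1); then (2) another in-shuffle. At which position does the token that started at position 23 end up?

1

Track the token from position 23 forward through each operation:
  after op 1 (in-shuffle): 23 → 0
  after op 2 (in-shuffle): 0 → 1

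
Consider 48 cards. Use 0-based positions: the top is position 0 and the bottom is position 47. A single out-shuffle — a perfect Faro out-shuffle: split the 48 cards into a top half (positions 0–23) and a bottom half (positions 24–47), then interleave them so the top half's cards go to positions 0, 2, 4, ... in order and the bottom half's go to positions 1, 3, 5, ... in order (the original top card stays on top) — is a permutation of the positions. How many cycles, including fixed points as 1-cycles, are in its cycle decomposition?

4

Trace each unvisited position around until it returns:
(0) (1 2 4 8 16 32 ... len 23) (5 10 20 40 33 19 ... len 23) (47)
4 cycles in total.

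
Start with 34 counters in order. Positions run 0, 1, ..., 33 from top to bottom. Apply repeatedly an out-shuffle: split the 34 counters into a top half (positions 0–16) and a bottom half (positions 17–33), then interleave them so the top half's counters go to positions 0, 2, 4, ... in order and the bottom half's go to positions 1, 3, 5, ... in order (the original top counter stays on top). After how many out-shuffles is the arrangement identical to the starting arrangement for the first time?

10

The out-shuffle permutes the 34 positions with cycle lengths [1, 1, 2, 10, 10, 10].
Every counter is home exactly when every cycle has completed a whole number of laps, i.e. after lcm(1, 2, 10) = 10 out-shuffles.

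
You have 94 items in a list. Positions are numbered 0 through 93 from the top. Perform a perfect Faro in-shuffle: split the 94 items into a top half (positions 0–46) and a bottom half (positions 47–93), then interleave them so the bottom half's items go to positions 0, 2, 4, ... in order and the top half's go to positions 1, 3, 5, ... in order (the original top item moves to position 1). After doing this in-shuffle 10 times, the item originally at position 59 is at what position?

69

Track the item's position through each in-shuffle:
59 → 24 → 49 → 4 → 9 → 19 → 39 → 79 → 64 → 34 → 69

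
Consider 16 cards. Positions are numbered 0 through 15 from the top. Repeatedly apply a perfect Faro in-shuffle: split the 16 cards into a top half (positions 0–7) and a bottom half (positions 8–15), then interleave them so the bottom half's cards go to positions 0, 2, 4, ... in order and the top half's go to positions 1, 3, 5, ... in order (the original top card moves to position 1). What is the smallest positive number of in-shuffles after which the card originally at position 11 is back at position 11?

Follow position 11 under repeated in-shuffles:
11 → 6 → 13 → 10 → 4 → 9 → 2 → 5 → 11
It first returns after 8 in-shuffles.

8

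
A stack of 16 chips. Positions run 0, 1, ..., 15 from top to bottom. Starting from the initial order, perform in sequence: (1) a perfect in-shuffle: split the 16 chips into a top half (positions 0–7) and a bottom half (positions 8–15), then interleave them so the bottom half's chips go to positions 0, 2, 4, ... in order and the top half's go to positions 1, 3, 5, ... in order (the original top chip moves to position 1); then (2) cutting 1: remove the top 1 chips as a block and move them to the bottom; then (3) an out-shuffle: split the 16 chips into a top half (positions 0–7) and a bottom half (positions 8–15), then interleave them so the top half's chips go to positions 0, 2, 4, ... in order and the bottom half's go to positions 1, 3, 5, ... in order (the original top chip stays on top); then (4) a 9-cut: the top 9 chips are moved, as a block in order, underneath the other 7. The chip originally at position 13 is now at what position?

Track the chip from position 13 forward through each operation:
  after op 1 (in-shuffle): 13 → 10
  after op 2 (cut 1): 10 → 9
  after op 3 (out-shuffle): 9 → 3
  after op 4 (cut 9): 3 → 10

10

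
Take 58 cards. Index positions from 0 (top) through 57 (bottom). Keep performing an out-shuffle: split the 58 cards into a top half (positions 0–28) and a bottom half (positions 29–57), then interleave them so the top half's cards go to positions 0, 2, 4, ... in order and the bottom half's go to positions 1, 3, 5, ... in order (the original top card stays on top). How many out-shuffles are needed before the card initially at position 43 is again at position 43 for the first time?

Follow position 43 under repeated out-shuffles:
43 → 29 → 1 → 2 → 4 → 8 → 16 → 32 → 7 → 14 → 28 → 56 → 55 → 53 → 49 → 41 → 25 → 50 → 43
It first returns after 18 out-shuffles.

18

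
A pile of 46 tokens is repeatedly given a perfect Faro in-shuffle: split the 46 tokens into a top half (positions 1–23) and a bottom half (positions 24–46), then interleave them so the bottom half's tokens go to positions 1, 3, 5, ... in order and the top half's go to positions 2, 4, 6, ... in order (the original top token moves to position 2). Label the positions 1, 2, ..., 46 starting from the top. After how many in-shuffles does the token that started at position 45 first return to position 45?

Follow position 45 under repeated in-shuffles:
45 → 43 → 39 → 31 → 15 → 30 → 13 → 26 → ... → 45 (length 23)
It first returns after 23 in-shuffles.

23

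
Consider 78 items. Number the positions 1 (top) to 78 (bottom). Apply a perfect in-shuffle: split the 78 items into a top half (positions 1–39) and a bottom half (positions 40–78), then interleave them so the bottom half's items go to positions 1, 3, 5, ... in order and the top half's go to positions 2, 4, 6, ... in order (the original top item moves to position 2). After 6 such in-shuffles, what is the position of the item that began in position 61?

Track the item's position through each in-shuffle:
61 → 43 → 7 → 14 → 28 → 56 → 33

33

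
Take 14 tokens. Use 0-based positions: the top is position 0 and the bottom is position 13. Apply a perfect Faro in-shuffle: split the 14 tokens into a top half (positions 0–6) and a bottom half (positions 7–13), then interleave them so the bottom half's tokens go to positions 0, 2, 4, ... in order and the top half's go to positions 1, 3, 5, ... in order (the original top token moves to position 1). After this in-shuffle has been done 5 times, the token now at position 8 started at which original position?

Work backwards from position 8, undoing one in-shuffle at a time:
8 ← 11 ← 5 ← 2 ← 8 ← 11
So the token now at position 8 started at position 11.

11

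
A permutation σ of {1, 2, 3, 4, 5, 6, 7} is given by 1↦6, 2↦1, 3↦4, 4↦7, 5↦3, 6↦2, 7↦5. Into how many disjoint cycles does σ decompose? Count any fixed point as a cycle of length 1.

2

Cycle decomposition: (1 6 2) (3 4 7 5).
2 cycles.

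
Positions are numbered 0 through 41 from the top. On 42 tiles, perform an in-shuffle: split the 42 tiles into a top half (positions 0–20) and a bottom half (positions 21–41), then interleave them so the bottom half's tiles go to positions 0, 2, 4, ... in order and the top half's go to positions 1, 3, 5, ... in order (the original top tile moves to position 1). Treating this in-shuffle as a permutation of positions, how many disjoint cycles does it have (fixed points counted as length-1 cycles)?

3

Trace each unvisited position around until it returns:
(0 1 3 7 15 31 ... len 14) (2 5 11 23 4 9 ... len 14) (6 13 27 12 25 8 ... len 14)
3 cycles in total.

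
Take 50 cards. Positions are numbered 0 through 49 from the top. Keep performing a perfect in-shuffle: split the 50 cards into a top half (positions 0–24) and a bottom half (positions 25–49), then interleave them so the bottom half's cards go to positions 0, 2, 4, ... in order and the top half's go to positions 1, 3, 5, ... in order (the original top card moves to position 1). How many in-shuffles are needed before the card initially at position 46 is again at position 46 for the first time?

8

Follow position 46 under repeated in-shuffles:
46 → 42 → 34 → 18 → 37 → 24 → 49 → 48 → 46
It first returns after 8 in-shuffles.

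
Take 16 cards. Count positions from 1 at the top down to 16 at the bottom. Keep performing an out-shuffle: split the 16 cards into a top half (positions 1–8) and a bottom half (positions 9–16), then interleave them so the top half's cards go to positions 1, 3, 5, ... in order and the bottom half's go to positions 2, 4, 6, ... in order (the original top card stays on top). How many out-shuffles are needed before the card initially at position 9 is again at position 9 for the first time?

4

Follow position 9 under repeated out-shuffles:
9 → 2 → 3 → 5 → 9
It first returns after 4 out-shuffles.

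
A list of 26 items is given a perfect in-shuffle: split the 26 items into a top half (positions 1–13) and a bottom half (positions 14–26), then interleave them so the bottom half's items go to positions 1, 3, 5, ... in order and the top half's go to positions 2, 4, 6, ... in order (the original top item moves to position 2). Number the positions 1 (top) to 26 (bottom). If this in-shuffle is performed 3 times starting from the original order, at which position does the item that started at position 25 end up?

11

Track the item's position through each in-shuffle:
25 → 23 → 19 → 11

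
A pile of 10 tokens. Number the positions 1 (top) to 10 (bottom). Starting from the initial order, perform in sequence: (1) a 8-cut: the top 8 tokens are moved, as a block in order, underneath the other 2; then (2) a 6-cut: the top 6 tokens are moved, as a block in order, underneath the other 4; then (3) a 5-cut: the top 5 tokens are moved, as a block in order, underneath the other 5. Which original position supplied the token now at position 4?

Undo the operations in reverse order, starting from position 4:
  undo op 3 (cut 5): 4 ← 9
  undo op 2 (cut 6): 9 ← 5
  undo op 1 (cut 8): 5 ← 3
So the token at position 4 came from original position 3.

3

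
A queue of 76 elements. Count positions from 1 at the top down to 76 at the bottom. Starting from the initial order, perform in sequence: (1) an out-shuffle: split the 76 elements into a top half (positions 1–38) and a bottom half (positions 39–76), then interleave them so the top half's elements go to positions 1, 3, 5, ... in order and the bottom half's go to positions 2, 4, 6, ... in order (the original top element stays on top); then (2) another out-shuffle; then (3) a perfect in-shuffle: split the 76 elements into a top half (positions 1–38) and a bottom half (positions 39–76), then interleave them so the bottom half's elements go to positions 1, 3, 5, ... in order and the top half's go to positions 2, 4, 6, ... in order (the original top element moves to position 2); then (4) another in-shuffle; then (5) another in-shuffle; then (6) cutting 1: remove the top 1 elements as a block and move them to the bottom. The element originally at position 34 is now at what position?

1

Track the element from position 34 forward through each operation:
  after op 1 (out-shuffle): 34 → 67
  after op 2 (out-shuffle): 67 → 58
  after op 3 (in-shuffle): 58 → 39
  after op 4 (in-shuffle): 39 → 1
  after op 5 (in-shuffle): 1 → 2
  after op 6 (cut 1): 2 → 1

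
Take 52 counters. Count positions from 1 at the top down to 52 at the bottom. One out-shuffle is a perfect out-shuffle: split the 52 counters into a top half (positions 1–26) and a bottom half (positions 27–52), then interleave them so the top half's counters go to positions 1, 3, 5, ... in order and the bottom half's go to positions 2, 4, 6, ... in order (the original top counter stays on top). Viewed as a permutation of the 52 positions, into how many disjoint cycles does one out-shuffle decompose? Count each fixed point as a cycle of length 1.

Trace each unvisited position around until it returns:
(1) (2 3 5 9 17 33 14 27) (4 7 13 25 49 46 40 28) (6 11 21 41 30 8 15 29) (10 19 37 22 43 34 16 31) (12 23 45 38 24 47 42 32) (18 35) (20 39 26 51 50 48 44 36) ... plus 1 more
9 cycles in total.

9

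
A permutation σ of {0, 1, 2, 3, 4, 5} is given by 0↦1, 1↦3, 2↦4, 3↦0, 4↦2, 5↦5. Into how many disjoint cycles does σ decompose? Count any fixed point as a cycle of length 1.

3

Cycle decomposition: (0 1 3) (2 4) (5).
3 cycles.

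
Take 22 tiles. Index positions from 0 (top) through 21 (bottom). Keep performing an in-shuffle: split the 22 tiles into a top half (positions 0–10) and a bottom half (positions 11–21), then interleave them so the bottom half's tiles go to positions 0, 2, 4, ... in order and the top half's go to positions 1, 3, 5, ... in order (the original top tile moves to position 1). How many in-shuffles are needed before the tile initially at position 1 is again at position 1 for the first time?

11

Follow position 1 under repeated in-shuffles:
1 → 3 → 7 → 15 → 8 → 17 → 12 → 2 → 5 → 11 → 0 → 1
It first returns after 11 in-shuffles.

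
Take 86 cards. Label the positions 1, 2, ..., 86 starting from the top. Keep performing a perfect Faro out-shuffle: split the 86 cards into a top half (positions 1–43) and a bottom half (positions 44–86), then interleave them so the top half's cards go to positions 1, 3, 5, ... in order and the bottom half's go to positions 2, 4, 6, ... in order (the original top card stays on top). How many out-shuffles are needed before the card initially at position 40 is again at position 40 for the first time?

Follow position 40 under repeated out-shuffles:
40 → 79 → 72 → 58 → 30 → 59 → 32 → 63 → 40
It first returns after 8 out-shuffles.

8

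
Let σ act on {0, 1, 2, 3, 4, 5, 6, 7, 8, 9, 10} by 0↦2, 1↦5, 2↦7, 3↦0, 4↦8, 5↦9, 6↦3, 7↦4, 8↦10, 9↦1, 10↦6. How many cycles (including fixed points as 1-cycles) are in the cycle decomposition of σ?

2

Cycle decomposition: (0 2 7 4 8 10 6 3) (1 5 9).
2 cycles.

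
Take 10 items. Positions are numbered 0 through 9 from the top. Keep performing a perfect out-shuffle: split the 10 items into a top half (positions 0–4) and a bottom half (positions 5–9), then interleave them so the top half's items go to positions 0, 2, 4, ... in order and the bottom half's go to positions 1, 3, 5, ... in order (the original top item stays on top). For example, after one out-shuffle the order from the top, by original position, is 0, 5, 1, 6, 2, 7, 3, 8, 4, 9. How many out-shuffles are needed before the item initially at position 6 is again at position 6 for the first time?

Follow position 6 under repeated out-shuffles:
6 → 3 → 6
It first returns after 2 out-shuffles.

2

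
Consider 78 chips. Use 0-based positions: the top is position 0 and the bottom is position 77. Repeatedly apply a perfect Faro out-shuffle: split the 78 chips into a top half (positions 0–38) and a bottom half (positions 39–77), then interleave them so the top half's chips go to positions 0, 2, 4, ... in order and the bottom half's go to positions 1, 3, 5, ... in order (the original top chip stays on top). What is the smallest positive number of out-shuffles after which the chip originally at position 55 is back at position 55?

3

Follow position 55 under repeated out-shuffles:
55 → 33 → 66 → 55
It first returns after 3 out-shuffles.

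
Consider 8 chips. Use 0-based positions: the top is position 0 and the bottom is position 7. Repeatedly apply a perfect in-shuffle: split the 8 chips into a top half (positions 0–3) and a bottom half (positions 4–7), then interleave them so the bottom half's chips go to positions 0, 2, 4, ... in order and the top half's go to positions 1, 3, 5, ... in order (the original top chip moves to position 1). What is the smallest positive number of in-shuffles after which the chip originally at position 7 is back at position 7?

6

Follow position 7 under repeated in-shuffles:
7 → 6 → 4 → 0 → 1 → 3 → 7
It first returns after 6 in-shuffles.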